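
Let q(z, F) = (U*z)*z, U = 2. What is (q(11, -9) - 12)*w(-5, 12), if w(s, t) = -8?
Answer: -1840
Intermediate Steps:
q(z, F) = 2*z² (q(z, F) = (2*z)*z = 2*z²)
(q(11, -9) - 12)*w(-5, 12) = (2*11² - 12)*(-8) = (2*121 - 12)*(-8) = (242 - 12)*(-8) = 230*(-8) = -1840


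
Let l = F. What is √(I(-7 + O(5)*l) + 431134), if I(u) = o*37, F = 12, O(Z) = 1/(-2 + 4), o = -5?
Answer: √430949 ≈ 656.47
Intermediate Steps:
O(Z) = ½ (O(Z) = 1/2 = ½)
l = 12
I(u) = -185 (I(u) = -5*37 = -185)
√(I(-7 + O(5)*l) + 431134) = √(-185 + 431134) = √430949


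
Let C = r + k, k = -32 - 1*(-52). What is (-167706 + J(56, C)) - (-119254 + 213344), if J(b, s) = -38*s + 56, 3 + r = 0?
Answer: -262386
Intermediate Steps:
r = -3 (r = -3 + 0 = -3)
k = 20 (k = -32 + 52 = 20)
C = 17 (C = -3 + 20 = 17)
J(b, s) = 56 - 38*s
(-167706 + J(56, C)) - (-119254 + 213344) = (-167706 + (56 - 38*17)) - (-119254 + 213344) = (-167706 + (56 - 646)) - 1*94090 = (-167706 - 590) - 94090 = -168296 - 94090 = -262386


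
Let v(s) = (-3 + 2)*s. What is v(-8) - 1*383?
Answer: -375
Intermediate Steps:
v(s) = -s
v(-8) - 1*383 = -1*(-8) - 1*383 = 8 - 383 = -375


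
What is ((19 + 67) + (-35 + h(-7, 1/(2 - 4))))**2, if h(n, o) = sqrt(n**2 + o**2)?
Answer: (102 + sqrt(197))**2/4 ≈ 3366.1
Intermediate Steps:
((19 + 67) + (-35 + h(-7, 1/(2 - 4))))**2 = ((19 + 67) + (-35 + sqrt((-7)**2 + (1/(2 - 4))**2)))**2 = (86 + (-35 + sqrt(49 + (1/(-2))**2)))**2 = (86 + (-35 + sqrt(49 + (-1/2)**2)))**2 = (86 + (-35 + sqrt(49 + 1/4)))**2 = (86 + (-35 + sqrt(197/4)))**2 = (86 + (-35 + sqrt(197)/2))**2 = (51 + sqrt(197)/2)**2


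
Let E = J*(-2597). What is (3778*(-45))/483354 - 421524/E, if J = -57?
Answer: -4239105959/1325007579 ≈ -3.1993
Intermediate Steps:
E = 148029 (E = -57*(-2597) = 148029)
(3778*(-45))/483354 - 421524/E = (3778*(-45))/483354 - 421524/148029 = -170010*1/483354 - 421524*1/148029 = -9445/26853 - 140508/49343 = -4239105959/1325007579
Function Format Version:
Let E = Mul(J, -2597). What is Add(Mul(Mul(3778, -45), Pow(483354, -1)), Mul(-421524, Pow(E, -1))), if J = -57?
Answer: Rational(-4239105959, 1325007579) ≈ -3.1993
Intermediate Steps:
E = 148029 (E = Mul(-57, -2597) = 148029)
Add(Mul(Mul(3778, -45), Pow(483354, -1)), Mul(-421524, Pow(E, -1))) = Add(Mul(Mul(3778, -45), Pow(483354, -1)), Mul(-421524, Pow(148029, -1))) = Add(Mul(-170010, Rational(1, 483354)), Mul(-421524, Rational(1, 148029))) = Add(Rational(-9445, 26853), Rational(-140508, 49343)) = Rational(-4239105959, 1325007579)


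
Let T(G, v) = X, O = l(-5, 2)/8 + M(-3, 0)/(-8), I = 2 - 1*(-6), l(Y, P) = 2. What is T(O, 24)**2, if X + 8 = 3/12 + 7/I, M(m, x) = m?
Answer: 3025/64 ≈ 47.266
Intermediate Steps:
I = 8 (I = 2 + 6 = 8)
O = 5/8 (O = 2/8 - 3/(-8) = 2*(1/8) - 3*(-1/8) = 1/4 + 3/8 = 5/8 ≈ 0.62500)
X = -55/8 (X = -8 + (3/12 + 7/8) = -8 + (3*(1/12) + 7*(1/8)) = -8 + (1/4 + 7/8) = -8 + 9/8 = -55/8 ≈ -6.8750)
T(G, v) = -55/8
T(O, 24)**2 = (-55/8)**2 = 3025/64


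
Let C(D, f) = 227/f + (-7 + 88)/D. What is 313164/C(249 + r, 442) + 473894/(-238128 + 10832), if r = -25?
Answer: 1761859978584313/4923799600 ≈ 3.5783e+5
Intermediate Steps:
C(D, f) = 81/D + 227/f (C(D, f) = 227/f + 81/D = 81/D + 227/f)
313164/C(249 + r, 442) + 473894/(-238128 + 10832) = 313164/(81/(249 - 25) + 227/442) + 473894/(-238128 + 10832) = 313164/(81/224 + 227*(1/442)) + 473894/(-227296) = 313164/(81*(1/224) + 227/442) + 473894*(-1/227296) = 313164/(81/224 + 227/442) - 236947/113648 = 313164/(43325/49504) - 236947/113648 = 313164*(49504/43325) - 236947/113648 = 15502870656/43325 - 236947/113648 = 1761859978584313/4923799600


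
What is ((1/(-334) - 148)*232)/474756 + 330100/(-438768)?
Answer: -597660986173/724737347532 ≈ -0.82466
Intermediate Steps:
((1/(-334) - 148)*232)/474756 + 330100/(-438768) = ((-1/334 - 148)*232)*(1/474756) + 330100*(-1/438768) = -49433/334*232*(1/474756) - 82525/109692 = -5734228/167*1/474756 - 82525/109692 = -1433557/19821063 - 82525/109692 = -597660986173/724737347532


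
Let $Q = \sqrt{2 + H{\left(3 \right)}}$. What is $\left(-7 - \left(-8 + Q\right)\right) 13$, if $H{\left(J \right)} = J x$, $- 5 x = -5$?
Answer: $13 - 13 \sqrt{5} \approx -16.069$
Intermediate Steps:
$x = 1$ ($x = \left(- \frac{1}{5}\right) \left(-5\right) = 1$)
$H{\left(J \right)} = J$ ($H{\left(J \right)} = J 1 = J$)
$Q = \sqrt{5}$ ($Q = \sqrt{2 + 3} = \sqrt{5} \approx 2.2361$)
$\left(-7 - \left(-8 + Q\right)\right) 13 = \left(-7 + \left(8 - \sqrt{5}\right)\right) 13 = \left(1 - \sqrt{5}\right) 13 = 13 - 13 \sqrt{5}$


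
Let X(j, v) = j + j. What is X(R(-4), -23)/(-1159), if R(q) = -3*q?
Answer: -24/1159 ≈ -0.020708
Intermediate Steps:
X(j, v) = 2*j
X(R(-4), -23)/(-1159) = (2*(-3*(-4)))/(-1159) = (2*12)*(-1/1159) = 24*(-1/1159) = -24/1159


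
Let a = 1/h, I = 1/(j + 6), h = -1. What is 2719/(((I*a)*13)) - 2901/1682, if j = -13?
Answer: 31975793/21866 ≈ 1462.4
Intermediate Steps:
I = -⅐ (I = 1/(-13 + 6) = 1/(-7) = -⅐ ≈ -0.14286)
a = -1 (a = 1/(-1) = -1)
2719/(((I*a)*13)) - 2901/1682 = 2719/((-⅐*(-1)*13)) - 2901/1682 = 2719/(((⅐)*13)) - 2901*1/1682 = 2719/(13/7) - 2901/1682 = 2719*(7/13) - 2901/1682 = 19033/13 - 2901/1682 = 31975793/21866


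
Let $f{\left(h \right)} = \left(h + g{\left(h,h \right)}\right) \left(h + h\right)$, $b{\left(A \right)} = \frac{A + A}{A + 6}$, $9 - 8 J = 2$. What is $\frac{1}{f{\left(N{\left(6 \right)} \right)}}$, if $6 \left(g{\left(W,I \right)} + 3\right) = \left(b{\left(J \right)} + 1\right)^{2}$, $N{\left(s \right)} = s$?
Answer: $\frac{3025}{118422} \approx 0.025544$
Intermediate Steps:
$J = \frac{7}{8}$ ($J = \frac{9}{8} - \frac{1}{4} = \frac{7}{8} \approx 0.875$)
$b{\left(A \right)} = \frac{2 A}{6 + A}$
$g{\left(W,I \right)} = - \frac{16563}{6050}$ ($g{\left(W,I \right)} = -3 + \frac{\left(2 \cdot \frac{7}{8} \frac{1}{6 + \frac{7}{8}} + 1\right)^{2}}{6} = -3 + \frac{\left(2 \cdot \frac{7}{8} \frac{1}{\frac{55}{8}} + 1\right)^{2}}{6} = -3 + \frac{\left(2 \cdot \frac{7}{8} \cdot \frac{8}{55} + 1\right)^{2}}{6} = -3 + \frac{\left(\frac{14}{55} + 1\right)^{2}}{6} = -3 + \frac{\left(\frac{69}{55}\right)^{2}}{6} = -3 + \frac{1}{6} \cdot \frac{4761}{3025} = -3 + \frac{1587}{6050} = - \frac{16563}{6050}$)
$f{\left(h \right)} = 2 h \left(- \frac{16563}{6050} + h\right)$ ($f{\left(h \right)} = \left(h - \frac{16563}{6050}\right) \left(h + h\right) = \left(- \frac{16563}{6050} + h\right) 2 h = 2 h \left(- \frac{16563}{6050} + h\right)$)
$\frac{1}{f{\left(N{\left(6 \right)} \right)}} = \frac{1}{\frac{1}{3025} \cdot 6 \left(-16563 + 6050 \cdot 6\right)} = \frac{1}{\frac{1}{3025} \cdot 6 \left(-16563 + 36300\right)} = \frac{1}{\frac{1}{3025} \cdot 6 \cdot 19737} = \frac{1}{\frac{118422}{3025}} = \frac{3025}{118422}$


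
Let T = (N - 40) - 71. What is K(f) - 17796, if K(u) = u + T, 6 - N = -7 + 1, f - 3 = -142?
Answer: -18034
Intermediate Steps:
f = -139 (f = 3 - 142 = -139)
N = 12 (N = 6 - (-7 + 1) = 6 - 1*(-6) = 6 + 6 = 12)
T = -99 (T = (12 - 40) - 71 = -28 - 71 = -99)
K(u) = -99 + u (K(u) = u - 99 = -99 + u)
K(f) - 17796 = (-99 - 139) - 17796 = -238 - 17796 = -18034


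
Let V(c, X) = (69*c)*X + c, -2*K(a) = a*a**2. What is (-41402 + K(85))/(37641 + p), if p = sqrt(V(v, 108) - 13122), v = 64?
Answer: -26233104489/2832762022 + 696929*sqrt(463870)/2832762022 ≈ -9.0930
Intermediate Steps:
K(a) = -a**3/2 (K(a) = -a*a**2/2 = -a**3/2)
V(c, X) = c + 69*X*c (V(c, X) = 69*X*c + c = c + 69*X*c)
p = sqrt(463870) (p = sqrt(64*(1 + 69*108) - 13122) = sqrt(64*(1 + 7452) - 13122) = sqrt(64*7453 - 13122) = sqrt(476992 - 13122) = sqrt(463870) ≈ 681.08)
(-41402 + K(85))/(37641 + p) = (-41402 - 1/2*85**3)/(37641 + sqrt(463870)) = (-41402 - 1/2*614125)/(37641 + sqrt(463870)) = (-41402 - 614125/2)/(37641 + sqrt(463870)) = -696929/(2*(37641 + sqrt(463870)))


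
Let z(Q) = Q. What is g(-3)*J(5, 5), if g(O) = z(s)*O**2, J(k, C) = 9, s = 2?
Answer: 162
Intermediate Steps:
g(O) = 2*O**2
g(-3)*J(5, 5) = (2*(-3)**2)*9 = (2*9)*9 = 18*9 = 162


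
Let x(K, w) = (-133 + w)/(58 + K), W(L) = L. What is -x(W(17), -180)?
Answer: 313/75 ≈ 4.1733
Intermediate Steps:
x(K, w) = (-133 + w)/(58 + K)
-x(W(17), -180) = -(-133 - 180)/(58 + 17) = -(-313)/75 = -1*(-313/75) = 313/75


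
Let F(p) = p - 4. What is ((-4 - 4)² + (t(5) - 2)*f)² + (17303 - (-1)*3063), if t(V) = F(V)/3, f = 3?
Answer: 23847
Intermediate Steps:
F(p) = -4 + p
t(V) = -4/3 + V/3 (t(V) = (-4 + V)/3 = (-4 + V)*(⅓) = -4/3 + V/3)
((-4 - 4)² + (t(5) - 2)*f)² + (17303 - (-1)*3063) = ((-4 - 4)² + ((-4/3 + (⅓)*5) - 2)*3)² + (17303 - (-1)*3063) = ((-8)² + ((-4/3 + 5/3) - 2)*3)² + (17303 - 1*(-3063)) = (64 + (⅓ - 2)*3)² + (17303 + 3063) = (64 - 5/3*3)² + 20366 = (64 - 5)² + 20366 = 59² + 20366 = 3481 + 20366 = 23847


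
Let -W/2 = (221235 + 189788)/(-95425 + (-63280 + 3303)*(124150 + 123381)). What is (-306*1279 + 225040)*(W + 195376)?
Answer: -120617238438064895793/3711565553 ≈ -3.2498e+10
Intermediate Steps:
W = 411023/7423131106 (W = -2*(221235 + 189788)/(-95425 + (-63280 + 3303)*(124150 + 123381)) = -822046/(-95425 - 59977*247531) = -822046/(-95425 - 14846166787) = -822046/(-14846262212) = -822046*(-1)/14846262212 = -2*(-411023/14846262212) = 411023/7423131106 ≈ 5.5371e-5)
(-306*1279 + 225040)*(W + 195376) = (-306*1279 + 225040)*(411023/7423131106 + 195376) = (-391374 + 225040)*(1450301663376879/7423131106) = -166334*1450301663376879/7423131106 = -120617238438064895793/3711565553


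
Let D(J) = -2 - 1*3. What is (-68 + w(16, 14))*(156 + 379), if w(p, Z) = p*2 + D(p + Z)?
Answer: -21935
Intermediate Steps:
D(J) = -5 (D(J) = -2 - 3 = -5)
w(p, Z) = -5 + 2*p (w(p, Z) = p*2 - 5 = 2*p - 5 = -5 + 2*p)
(-68 + w(16, 14))*(156 + 379) = (-68 + (-5 + 2*16))*(156 + 379) = (-68 + (-5 + 32))*535 = (-68 + 27)*535 = -41*535 = -21935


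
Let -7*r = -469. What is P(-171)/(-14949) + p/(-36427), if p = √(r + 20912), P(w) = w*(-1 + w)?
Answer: -3268/1661 - 9*√259/36427 ≈ -1.9715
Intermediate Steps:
r = 67 (r = -⅐*(-469) = 67)
p = 9*√259 (p = √(67 + 20912) = √20979 = 9*√259 ≈ 144.84)
P(-171)/(-14949) + p/(-36427) = -171*(-1 - 171)/(-14949) + (9*√259)/(-36427) = -171*(-172)*(-1/14949) + (9*√259)*(-1/36427) = 29412*(-1/14949) - 9*√259/36427 = -3268/1661 - 9*√259/36427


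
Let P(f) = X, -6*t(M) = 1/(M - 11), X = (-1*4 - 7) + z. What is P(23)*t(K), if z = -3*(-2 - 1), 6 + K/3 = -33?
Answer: -1/384 ≈ -0.0026042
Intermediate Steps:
K = -117 (K = -18 + 3*(-33) = -18 - 99 = -117)
z = 9 (z = -3*(-3) = 9)
X = -2 (X = (-1*4 - 7) + 9 = (-4 - 7) + 9 = -11 + 9 = -2)
t(M) = -1/(6*(-11 + M)) (t(M) = -1/(6*(M - 11)) = -1/(6*(-11 + M)))
P(f) = -2
P(23)*t(K) = -(-2)/(-66 + 6*(-117)) = -(-2)/(-66 - 702) = -(-2)/(-768) = -(-2)*(-1)/768 = -2*1/768 = -1/384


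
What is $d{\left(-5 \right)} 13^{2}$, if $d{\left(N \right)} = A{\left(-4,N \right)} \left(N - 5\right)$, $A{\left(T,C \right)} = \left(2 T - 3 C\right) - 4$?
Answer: $-5070$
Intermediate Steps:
$A{\left(T,C \right)} = -4 - 3 C + 2 T$ ($A{\left(T,C \right)} = \left(- 3 C + 2 T\right) - 4 = -4 - 3 C + 2 T$)
$d{\left(N \right)} = \left(-12 - 3 N\right) \left(-5 + N\right)$ ($d{\left(N \right)} = \left(-4 - 3 N + 2 \left(-4\right)\right) \left(N - 5\right) = \left(-4 - 3 N - 8\right) \left(-5 + N\right) = \left(-12 - 3 N\right) \left(-5 + N\right)$)
$d{\left(-5 \right)} 13^{2} = \left(60 - 3 \left(-5\right)^{2} + 3 \left(-5\right)\right) 13^{2} = \left(60 - 75 - 15\right) 169 = \left(-30\right) 169 = -5070$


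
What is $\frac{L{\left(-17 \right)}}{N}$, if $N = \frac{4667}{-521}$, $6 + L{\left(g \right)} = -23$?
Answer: $\frac{15109}{4667} \approx 3.2374$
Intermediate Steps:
$L{\left(g \right)} = -29$ ($L{\left(g \right)} = -6 - 23 = -29$)
$N = - \frac{4667}{521}$ ($N = 4667 \left(- \frac{1}{521}\right) = - \frac{4667}{521} \approx -8.9578$)
$\frac{L{\left(-17 \right)}}{N} = - \frac{29}{- \frac{4667}{521}} = \left(-29\right) \left(- \frac{521}{4667}\right) = \frac{15109}{4667}$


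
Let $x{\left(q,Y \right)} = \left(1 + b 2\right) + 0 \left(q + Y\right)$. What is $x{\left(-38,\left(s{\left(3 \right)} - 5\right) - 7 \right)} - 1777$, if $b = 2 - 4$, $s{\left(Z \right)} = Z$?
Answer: $-1780$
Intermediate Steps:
$b = -2$
$x{\left(q,Y \right)} = -3$ ($x{\left(q,Y \right)} = \left(1 - 4\right) + 0 \left(q + Y\right) = \left(1 - 4\right) + 0 \left(Y + q\right) = -3 + 0 = -3$)
$x{\left(-38,\left(s{\left(3 \right)} - 5\right) - 7 \right)} - 1777 = -3 - 1777 = -1780$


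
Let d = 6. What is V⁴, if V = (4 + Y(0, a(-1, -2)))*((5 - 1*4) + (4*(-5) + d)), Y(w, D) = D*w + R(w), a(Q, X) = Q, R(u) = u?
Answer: 7311616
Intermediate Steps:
Y(w, D) = w + D*w (Y(w, D) = D*w + w = w + D*w)
V = -52 (V = (4 + 0*(1 - 1))*((5 - 1*4) + (4*(-5) + 6)) = (4 + 0*0)*((5 - 4) + (-20 + 6)) = (4 + 0)*(1 - 14) = 4*(-13) = -52)
V⁴ = (-52)⁴ = 7311616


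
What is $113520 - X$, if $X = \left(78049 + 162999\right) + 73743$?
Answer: $-201271$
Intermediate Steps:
$X = 314791$ ($X = 241048 + 73743 = 314791$)
$113520 - X = 113520 - 314791 = -201271$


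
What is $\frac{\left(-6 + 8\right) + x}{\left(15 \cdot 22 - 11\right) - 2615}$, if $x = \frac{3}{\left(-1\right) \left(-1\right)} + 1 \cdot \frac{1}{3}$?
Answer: $- \frac{2}{861} \approx -0.0023229$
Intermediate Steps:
$x = \frac{10}{3}$ ($x = \frac{3}{1} + 1 \cdot \frac{1}{3} = 3 \cdot 1 + \frac{1}{3} = 3 + \frac{1}{3} = \frac{10}{3} \approx 3.3333$)
$\frac{\left(-6 + 8\right) + x}{\left(15 \cdot 22 - 11\right) - 2615} = \frac{\left(-6 + 8\right) + \frac{10}{3}}{\left(15 \cdot 22 - 11\right) - 2615} = \frac{2 + \frac{10}{3}}{\left(330 - 11\right) - 2615} = \frac{16}{3 \left(319 - 2615\right)} = \frac{16}{3 \left(-2296\right)} = \frac{16}{3} \left(- \frac{1}{2296}\right) = - \frac{2}{861}$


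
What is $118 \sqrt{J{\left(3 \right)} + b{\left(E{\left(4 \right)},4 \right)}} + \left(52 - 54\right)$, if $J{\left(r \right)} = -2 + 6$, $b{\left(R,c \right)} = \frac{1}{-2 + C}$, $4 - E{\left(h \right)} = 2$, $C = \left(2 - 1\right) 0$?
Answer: $-2 + 59 \sqrt{14} \approx 218.76$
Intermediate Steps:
$C = 0$ ($C = 1 \cdot 0 = 0$)
$E{\left(h \right)} = 2$ ($E{\left(h \right)} = 4 - 2 = 2$)
$b{\left(R,c \right)} = - \frac{1}{2}$ ($b{\left(R,c \right)} = \frac{1}{-2 + 0} = \frac{1}{-2} = - \frac{1}{2}$)
$J{\left(r \right)} = 4$
$118 \sqrt{J{\left(3 \right)} + b{\left(E{\left(4 \right)},4 \right)}} + \left(52 - 54\right) = 118 \sqrt{4 - \frac{1}{2}} + \left(52 - 54\right) = 118 \sqrt{\frac{7}{2}} + \left(52 - 54\right) = 118 \frac{\sqrt{14}}{2} - 2 = 59 \sqrt{14} - 2 = -2 + 59 \sqrt{14}$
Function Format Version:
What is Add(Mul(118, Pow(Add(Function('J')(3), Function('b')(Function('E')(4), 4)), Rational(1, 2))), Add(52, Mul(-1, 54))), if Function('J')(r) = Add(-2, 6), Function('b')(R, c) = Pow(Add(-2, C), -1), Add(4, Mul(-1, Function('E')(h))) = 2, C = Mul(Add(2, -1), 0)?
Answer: Add(-2, Mul(59, Pow(14, Rational(1, 2)))) ≈ 218.76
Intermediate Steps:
C = 0 (C = Mul(1, 0) = 0)
Function('E')(h) = 2 (Function('E')(h) = Add(4, Mul(-1, 2)) = Add(4, -2) = 2)
Function('b')(R, c) = Rational(-1, 2) (Function('b')(R, c) = Pow(Add(-2, 0), -1) = Pow(-2, -1) = Rational(-1, 2))
Function('J')(r) = 4
Add(Mul(118, Pow(Add(Function('J')(3), Function('b')(Function('E')(4), 4)), Rational(1, 2))), Add(52, Mul(-1, 54))) = Add(Mul(118, Pow(Add(4, Rational(-1, 2)), Rational(1, 2))), Add(52, Mul(-1, 54))) = Add(Mul(118, Pow(Rational(7, 2), Rational(1, 2))), Add(52, -54)) = Add(Mul(118, Mul(Rational(1, 2), Pow(14, Rational(1, 2)))), -2) = Add(Mul(59, Pow(14, Rational(1, 2))), -2) = Add(-2, Mul(59, Pow(14, Rational(1, 2))))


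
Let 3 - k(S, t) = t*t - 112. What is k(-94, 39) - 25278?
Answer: -26684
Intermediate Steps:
k(S, t) = 115 - t² (k(S, t) = 3 - (t*t - 112) = 3 - (t² - 112) = 3 - (-112 + t²) = 3 + (112 - t²) = 115 - t²)
k(-94, 39) - 25278 = (115 - 1*39²) - 25278 = (115 - 1*1521) - 25278 = (115 - 1521) - 25278 = -1406 - 25278 = -26684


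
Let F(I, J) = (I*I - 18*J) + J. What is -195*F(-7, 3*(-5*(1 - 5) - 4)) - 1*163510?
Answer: -13945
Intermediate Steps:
F(I, J) = I² - 17*J (F(I, J) = (I² - 18*J) + J = I² - 17*J)
-195*F(-7, 3*(-5*(1 - 5) - 4)) - 1*163510 = -195*((-7)² - 51*(-5*(1 - 5) - 4)) - 1*163510 = -195*(49 - 51*(-5*(-4) - 4)) - 163510 = -195*(49 - 51*(20 - 4)) - 163510 = -195*(49 - 51*16) - 163510 = -195*(49 - 17*48) - 163510 = -195*(49 - 816) - 163510 = -195*(-767) - 163510 = 149565 - 163510 = -13945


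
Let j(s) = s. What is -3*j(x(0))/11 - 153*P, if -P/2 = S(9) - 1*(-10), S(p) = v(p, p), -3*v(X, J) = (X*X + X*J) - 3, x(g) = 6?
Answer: -144756/11 ≈ -13160.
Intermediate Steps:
v(X, J) = 1 - X**2/3 - J*X/3 (v(X, J) = -((X*X + X*J) - 3)/3 = -((X**2 + J*X) - 3)/3 = -(-3 + X**2 + J*X)/3 = 1 - X**2/3 - J*X/3)
S(p) = 1 - 2*p**2/3 (S(p) = 1 - p**2/3 - p*p/3 = 1 - p**2/3 - p**2/3 = 1 - 2*p**2/3)
P = 86 (P = -2*((1 - 2/3*9**2) - 1*(-10)) = -2*((1 - 2/3*81) + 10) = -2*((1 - 54) + 10) = -2*(-53 + 10) = -2*(-43) = 86)
-3*j(x(0))/11 - 153*P = -18/11 - 153*86 = -18/11 - 13158 = -144756/11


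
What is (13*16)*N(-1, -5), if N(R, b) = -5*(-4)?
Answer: 4160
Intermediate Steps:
N(R, b) = 20
(13*16)*N(-1, -5) = (13*16)*20 = 208*20 = 4160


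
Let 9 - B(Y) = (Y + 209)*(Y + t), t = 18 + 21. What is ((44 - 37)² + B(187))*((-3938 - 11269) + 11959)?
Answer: 290494624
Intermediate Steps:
t = 39
B(Y) = 9 - (39 + Y)*(209 + Y) (B(Y) = 9 - (Y + 209)*(Y + 39) = 9 - (209 + Y)*(39 + Y) = 9 - (39 + Y)*(209 + Y))
((44 - 37)² + B(187))*((-3938 - 11269) + 11959) = ((44 - 37)² + (-8142 - 1*187² - 248*187))*((-3938 - 11269) + 11959) = (7² + (-8142 - 1*34969 - 46376))*(-15207 + 11959) = (49 + (-8142 - 34969 - 46376))*(-3248) = (49 - 89487)*(-3248) = -89438*(-3248) = 290494624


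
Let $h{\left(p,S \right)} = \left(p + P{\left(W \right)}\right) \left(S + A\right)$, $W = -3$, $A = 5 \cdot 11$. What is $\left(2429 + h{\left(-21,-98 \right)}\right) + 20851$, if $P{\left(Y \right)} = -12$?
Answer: $24699$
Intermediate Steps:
$A = 55$
$h{\left(p,S \right)} = \left(-12 + p\right) \left(55 + S\right)$ ($h{\left(p,S \right)} = \left(p - 12\right) \left(S + 55\right) = \left(-12 + p\right) \left(55 + S\right)$)
$\left(2429 + h{\left(-21,-98 \right)}\right) + 20851 = \left(2429 - -1419\right) + 20851 = \left(2429 + \left(-660 + 1176 - 1155 + 2058\right)\right) + 20851 = \left(2429 + 1419\right) + 20851 = 3848 + 20851 = 24699$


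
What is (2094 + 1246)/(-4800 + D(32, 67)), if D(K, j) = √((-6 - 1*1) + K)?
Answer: -668/959 ≈ -0.69656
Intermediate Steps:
D(K, j) = √(-7 + K) (D(K, j) = √((-6 - 1) + K) = √(-7 + K))
(2094 + 1246)/(-4800 + D(32, 67)) = (2094 + 1246)/(-4800 + √(-7 + 32)) = 3340/(-4800 + √25) = 3340/(-4800 + 5) = 3340/(-4795) = 3340*(-1/4795) = -668/959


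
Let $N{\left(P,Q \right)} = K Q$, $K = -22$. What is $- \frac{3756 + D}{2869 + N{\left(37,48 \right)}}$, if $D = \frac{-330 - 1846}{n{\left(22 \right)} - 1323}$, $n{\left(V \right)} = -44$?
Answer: $- \frac{733804}{354053} \approx -2.0726$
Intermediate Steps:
$N{\left(P,Q \right)} = - 22 Q$
$D = \frac{2176}{1367}$ ($D = \frac{-330 - 1846}{-44 - 1323} = - \frac{2176}{-1367} = \left(-2176\right) \left(- \frac{1}{1367}\right) = \frac{2176}{1367} \approx 1.5918$)
$- \frac{3756 + D}{2869 + N{\left(37,48 \right)}} = - \frac{3756 + \frac{2176}{1367}}{2869 - 1056} = - \frac{5136628}{1367 \left(2869 - 1056\right)} = - \frac{5136628}{1367 \cdot 1813} = \left(-1\right) \frac{733804}{354053} = - \frac{733804}{354053}$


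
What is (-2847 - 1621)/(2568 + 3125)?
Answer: -4468/5693 ≈ -0.78482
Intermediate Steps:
(-2847 - 1621)/(2568 + 3125) = -4468/5693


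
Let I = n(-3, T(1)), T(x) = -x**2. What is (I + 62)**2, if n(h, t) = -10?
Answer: 2704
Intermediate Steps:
I = -10
(I + 62)**2 = (-10 + 62)**2 = 52**2 = 2704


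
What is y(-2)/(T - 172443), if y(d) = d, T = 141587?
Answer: 1/15428 ≈ 6.4817e-5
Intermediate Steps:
y(-2)/(T - 172443) = -2/(141587 - 172443) = -2/(-30856) = -1/30856*(-2) = 1/15428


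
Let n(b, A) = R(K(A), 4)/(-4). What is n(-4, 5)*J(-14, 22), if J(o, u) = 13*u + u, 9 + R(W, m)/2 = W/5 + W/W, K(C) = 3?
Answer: 5698/5 ≈ 1139.6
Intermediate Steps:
R(W, m) = -16 + 2*W/5 (R(W, m) = -18 + 2*(W/5 + W/W) = -18 + 2*(W*(1/5) + 1) = -18 + 2*(W/5 + 1) = -18 + 2*(1 + W/5) = -18 + (2 + 2*W/5) = -16 + 2*W/5)
n(b, A) = 37/10 (n(b, A) = (-16 + (2/5)*3)/(-4) = (-16 + 6/5)*(-1/4) = -74/5*(-1/4) = 37/10)
J(o, u) = 14*u
n(-4, 5)*J(-14, 22) = 37*(14*22)/10 = (37/10)*308 = 5698/5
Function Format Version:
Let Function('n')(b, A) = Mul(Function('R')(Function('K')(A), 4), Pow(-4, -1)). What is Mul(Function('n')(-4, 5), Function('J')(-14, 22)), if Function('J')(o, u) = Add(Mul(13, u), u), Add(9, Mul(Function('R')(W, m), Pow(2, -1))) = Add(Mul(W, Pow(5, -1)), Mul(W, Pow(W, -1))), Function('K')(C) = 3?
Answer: Rational(5698, 5) ≈ 1139.6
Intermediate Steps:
Function('R')(W, m) = Add(-16, Mul(Rational(2, 5), W)) (Function('R')(W, m) = Add(-18, Mul(2, Add(Mul(W, Pow(5, -1)), Mul(W, Pow(W, -1))))) = Add(-18, Mul(2, Add(Mul(W, Rational(1, 5)), 1))) = Add(-18, Mul(2, Add(Mul(Rational(1, 5), W), 1))) = Add(-18, Mul(2, Add(1, Mul(Rational(1, 5), W)))) = Add(-18, Add(2, Mul(Rational(2, 5), W))) = Add(-16, Mul(Rational(2, 5), W)))
Function('n')(b, A) = Rational(37, 10) (Function('n')(b, A) = Mul(Add(-16, Mul(Rational(2, 5), 3)), Pow(-4, -1)) = Mul(Add(-16, Rational(6, 5)), Rational(-1, 4)) = Mul(Rational(-74, 5), Rational(-1, 4)) = Rational(37, 10))
Function('J')(o, u) = Mul(14, u)
Mul(Function('n')(-4, 5), Function('J')(-14, 22)) = Mul(Rational(37, 10), Mul(14, 22)) = Mul(Rational(37, 10), 308) = Rational(5698, 5)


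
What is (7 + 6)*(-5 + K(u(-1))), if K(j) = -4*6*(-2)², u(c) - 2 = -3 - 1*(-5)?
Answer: -1313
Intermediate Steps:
u(c) = 4 (u(c) = 2 + (-3 - 1*(-5)) = 2 + (-3 + 5) = 2 + 2 = 4)
K(j) = -96 (K(j) = -24*4 = -96)
(7 + 6)*(-5 + K(u(-1))) = (7 + 6)*(-5 - 96) = 13*(-101) = -1313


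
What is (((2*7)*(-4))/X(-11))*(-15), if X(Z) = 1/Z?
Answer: -9240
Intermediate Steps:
(((2*7)*(-4))/X(-11))*(-15) = (((2*7)*(-4))/(1/(-11)))*(-15) = ((14*(-4))/(-1/11))*(-15) = -56*(-11)*(-15) = 616*(-15) = -9240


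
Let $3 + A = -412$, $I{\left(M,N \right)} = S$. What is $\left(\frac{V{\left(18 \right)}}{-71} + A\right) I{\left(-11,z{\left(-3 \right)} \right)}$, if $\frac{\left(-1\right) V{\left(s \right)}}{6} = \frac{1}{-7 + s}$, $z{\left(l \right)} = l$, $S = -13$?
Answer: $\frac{4213417}{781} \approx 5394.9$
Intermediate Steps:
$I{\left(M,N \right)} = -13$
$A = -415$ ($A = -3 - 412 = -415$)
$V{\left(s \right)} = - \frac{6}{-7 + s}$
$\left(\frac{V{\left(18 \right)}}{-71} + A\right) I{\left(-11,z{\left(-3 \right)} \right)} = \left(\frac{\left(-6\right) \frac{1}{-7 + 18}}{-71} - 415\right) \left(-13\right) = \left(- \frac{6}{11} \left(- \frac{1}{71}\right) - 415\right) \left(-13\right) = \left(\left(-6\right) \frac{1}{11} \left(- \frac{1}{71}\right) - 415\right) \left(-13\right) = \left(\left(- \frac{6}{11}\right) \left(- \frac{1}{71}\right) - 415\right) \left(-13\right) = \left(\frac{6}{781} - 415\right) \left(-13\right) = \left(- \frac{324109}{781}\right) \left(-13\right) = \frac{4213417}{781}$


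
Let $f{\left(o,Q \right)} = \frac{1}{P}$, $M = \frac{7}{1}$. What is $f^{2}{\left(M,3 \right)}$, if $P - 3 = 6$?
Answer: $\frac{1}{81} \approx 0.012346$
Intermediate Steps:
$M = 7$ ($M = 7 \cdot 1 = 7$)
$P = 9$ ($P = 3 + 6 = 9$)
$f{\left(o,Q \right)} = \frac{1}{9}$
$f^{2}{\left(M,3 \right)} = \left(\frac{1}{9}\right)^{2} = \frac{1}{81}$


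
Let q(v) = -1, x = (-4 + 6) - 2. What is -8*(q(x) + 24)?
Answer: -184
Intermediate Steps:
x = 0 (x = 2 - 2 = 0)
-8*(q(x) + 24) = -8*(-1 + 24) = -8*23 = -184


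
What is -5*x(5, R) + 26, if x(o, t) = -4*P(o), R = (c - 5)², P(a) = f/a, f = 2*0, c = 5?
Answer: 26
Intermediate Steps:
f = 0
P(a) = 0 (P(a) = 0/a = 0)
R = 0 (R = (5 - 5)² = 0² = 0)
x(o, t) = 0 (x(o, t) = -4*0 = 0)
-5*x(5, R) + 26 = -5*0 + 26 = 0 + 26 = 26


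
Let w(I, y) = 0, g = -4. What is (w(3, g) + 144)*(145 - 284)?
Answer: -20016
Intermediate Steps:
(w(3, g) + 144)*(145 - 284) = (0 + 144)*(145 - 284) = 144*(-139) = -20016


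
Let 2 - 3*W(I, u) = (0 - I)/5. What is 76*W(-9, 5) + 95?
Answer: 1501/15 ≈ 100.07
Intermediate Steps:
W(I, u) = ⅔ + I/15 (W(I, u) = ⅔ - (0 - I)/(3*5) = ⅔ - (-I)/(3*5) = ⅔ - (-1)*I/15 = ⅔ + I/15)
76*W(-9, 5) + 95 = 76*(⅔ + (1/15)*(-9)) + 95 = 76*(⅔ - ⅗) + 95 = 76*(1/15) + 95 = 76/15 + 95 = 1501/15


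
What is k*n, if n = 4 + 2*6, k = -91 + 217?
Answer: 2016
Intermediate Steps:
k = 126
n = 16 (n = 4 + 12 = 16)
k*n = 126*16 = 2016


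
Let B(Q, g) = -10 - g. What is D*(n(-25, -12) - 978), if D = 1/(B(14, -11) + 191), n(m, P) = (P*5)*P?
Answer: -43/32 ≈ -1.3438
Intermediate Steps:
n(m, P) = 5*P² (n(m, P) = (5*P)*P = 5*P²)
D = 1/192 (D = 1/((-10 - 1*(-11)) + 191) = 1/((-10 + 11) + 191) = 1/(1 + 191) = 1/192 ≈ 0.0052083)
D*(n(-25, -12) - 978) = (5*(-12)² - 978)/192 = (5*144 - 978)/192 = (720 - 978)/192 = (1/192)*(-258) = -43/32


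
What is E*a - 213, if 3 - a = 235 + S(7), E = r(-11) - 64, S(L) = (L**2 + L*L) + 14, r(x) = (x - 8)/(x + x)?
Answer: 236565/11 ≈ 21506.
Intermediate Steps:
r(x) = (-8 + x)/(2*x) (r(x) = (-8 + x)/((2*x)) = (-8 + x)*(1/(2*x)) = (-8 + x)/(2*x))
S(L) = 14 + 2*L**2 (S(L) = (L**2 + L**2) + 14 = 2*L**2 + 14 = 14 + 2*L**2)
E = -1389/22 (E = (1/2)*(-8 - 11)/(-11) - 64 = (1/2)*(-1/11)*(-19) - 64 = 19/22 - 64 = -1389/22 ≈ -63.136)
a = -344 (a = 3 - (235 + (14 + 2*7**2)) = 3 - (235 + (14 + 2*49)) = 3 - (235 + (14 + 98)) = 3 - (235 + 112) = 3 - 1*347 = 3 - 347 = -344)
E*a - 213 = -1389/22*(-344) - 213 = 238908/11 - 213 = 236565/11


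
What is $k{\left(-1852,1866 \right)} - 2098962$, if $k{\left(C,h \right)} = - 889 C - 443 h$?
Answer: $-1279172$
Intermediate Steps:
$k{\left(-1852,1866 \right)} - 2098962 = \left(\left(-889\right) \left(-1852\right) - 826638\right) - 2098962 = \left(1646428 - 826638\right) - 2098962 = 819790 - 2098962 = -1279172$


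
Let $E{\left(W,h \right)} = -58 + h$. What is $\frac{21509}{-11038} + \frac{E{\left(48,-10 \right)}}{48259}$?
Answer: $- \frac{1038753415}{532682842} \approx -1.95$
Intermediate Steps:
$\frac{21509}{-11038} + \frac{E{\left(48,-10 \right)}}{48259} = \frac{21509}{-11038} + \frac{-58 - 10}{48259} = 21509 \left(- \frac{1}{11038}\right) - \frac{68}{48259} = - \frac{21509}{11038} - \frac{68}{48259} = - \frac{1038753415}{532682842}$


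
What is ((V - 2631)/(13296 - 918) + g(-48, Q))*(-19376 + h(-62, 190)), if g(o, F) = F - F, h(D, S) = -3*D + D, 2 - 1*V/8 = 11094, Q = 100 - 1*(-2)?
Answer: 879498742/6189 ≈ 1.4211e+5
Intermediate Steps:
Q = 102 (Q = 100 + 2 = 102)
V = -88736 (V = 16 - 8*11094 = 16 - 88752 = -88736)
h(D, S) = -2*D
g(o, F) = 0
((V - 2631)/(13296 - 918) + g(-48, Q))*(-19376 + h(-62, 190)) = ((-88736 - 2631)/(13296 - 918) + 0)*(-19376 - 2*(-62)) = (-91367/12378 + 0)*(-19376 + 124) = (-91367*1/12378 + 0)*(-19252) = (-91367/12378 + 0)*(-19252) = -91367/12378*(-19252) = 879498742/6189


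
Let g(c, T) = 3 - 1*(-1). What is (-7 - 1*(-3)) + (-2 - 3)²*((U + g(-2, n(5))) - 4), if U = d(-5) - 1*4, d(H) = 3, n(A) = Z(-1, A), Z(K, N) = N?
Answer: -29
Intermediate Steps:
n(A) = A
g(c, T) = 4 (g(c, T) = 3 + 1 = 4)
U = -1 (U = 3 - 1*4 = 3 - 4 = -1)
(-7 - 1*(-3)) + (-2 - 3)²*((U + g(-2, n(5))) - 4) = (-7 - 1*(-3)) + (-2 - 3)²*((-1 + 4) - 4) = (-7 + 3) + (-5)²*(3 - 4) = -4 + 25*(-1) = -4 - 25 = -29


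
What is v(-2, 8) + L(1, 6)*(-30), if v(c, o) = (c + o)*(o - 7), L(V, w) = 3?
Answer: -84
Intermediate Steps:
v(c, o) = (-7 + o)*(c + o) (v(c, o) = (c + o)*(-7 + o) = (-7 + o)*(c + o))
v(-2, 8) + L(1, 6)*(-30) = (8**2 - 7*(-2) - 7*8 - 2*8) + 3*(-30) = (64 + 14 - 56 - 16) - 90 = 6 - 90 = -84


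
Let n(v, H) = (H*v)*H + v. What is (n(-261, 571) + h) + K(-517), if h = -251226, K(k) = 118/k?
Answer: -44125013314/517 ≈ -8.5348e+7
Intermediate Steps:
n(v, H) = v + v*H² (n(v, H) = v*H² + v = v + v*H²)
(n(-261, 571) + h) + K(-517) = (-261*(1 + 571²) - 251226) + 118/(-517) = (-261*(1 + 326041) - 251226) + 118*(-1/517) = (-261*326042 - 251226) - 118/517 = (-85096962 - 251226) - 118/517 = -85348188 - 118/517 = -44125013314/517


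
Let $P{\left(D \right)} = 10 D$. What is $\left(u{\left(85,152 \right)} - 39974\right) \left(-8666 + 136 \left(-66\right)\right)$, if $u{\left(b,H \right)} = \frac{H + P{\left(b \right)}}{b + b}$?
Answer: $\frac{59934972538}{85} \approx 7.0512 \cdot 10^{8}$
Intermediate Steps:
$u{\left(b,H \right)} = \frac{H + 10 b}{2 b}$ ($u{\left(b,H \right)} = \frac{H + 10 b}{b + b} = \frac{H + 10 b}{2 b}$)
$\left(u{\left(85,152 \right)} - 39974\right) \left(-8666 + 136 \left(-66\right)\right) = \left(\left(5 + \frac{1}{2} \cdot 152 \cdot \frac{1}{85}\right) - 39974\right) \left(-8666 + 136 \left(-66\right)\right) = \left(\left(5 + \frac{1}{2} \cdot 152 \cdot \frac{1}{85}\right) - 39974\right) \left(-8666 - 8976\right) = \left(\left(5 + \frac{76}{85}\right) - 39974\right) \left(-17642\right) = \left(\frac{501}{85} - 39974\right) \left(-17642\right) = \left(- \frac{3397289}{85}\right) \left(-17642\right) = \frac{59934972538}{85}$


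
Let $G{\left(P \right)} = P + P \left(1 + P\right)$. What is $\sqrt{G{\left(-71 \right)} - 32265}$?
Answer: $i \sqrt{27366} \approx 165.43 i$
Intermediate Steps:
$\sqrt{G{\left(-71 \right)} - 32265} = \sqrt{- 71 \left(2 - 71\right) - 32265} = \sqrt{\left(-71\right) \left(-69\right) - 32265} = \sqrt{4899 - 32265} = \sqrt{-27366} = i \sqrt{27366}$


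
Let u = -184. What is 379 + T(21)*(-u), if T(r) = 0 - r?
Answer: -3485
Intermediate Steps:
T(r) = -r
379 + T(21)*(-u) = 379 + (-1*21)*(-1*(-184)) = 379 - 21*184 = 379 - 3864 = -3485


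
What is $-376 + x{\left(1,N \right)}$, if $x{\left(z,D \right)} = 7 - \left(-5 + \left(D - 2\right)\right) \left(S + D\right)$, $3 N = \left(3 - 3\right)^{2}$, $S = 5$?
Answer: $-334$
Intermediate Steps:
$N = 0$ ($N = \frac{\left(3 - 3\right)^{2}}{3} = \frac{0^{2}}{3} = \frac{1}{3} \cdot 0 = 0$)
$x{\left(z,D \right)} = 7 - \left(-7 + D\right) \left(5 + D\right)$ ($x{\left(z,D \right)} = 7 - \left(-5 + \left(D - 2\right)\right) \left(5 + D\right) = 7 - \left(-5 + \left(-2 + D\right)\right) \left(5 + D\right) = 7 - \left(-7 + D\right) \left(5 + D\right)$)
$-376 + x{\left(1,N \right)} = -376 + \left(42 - 0^{2} + 2 \cdot 0\right) = -376 + \left(42 - 0 + 0\right) = -376 + \left(42 + 0 + 0\right) = -376 + 42 = -334$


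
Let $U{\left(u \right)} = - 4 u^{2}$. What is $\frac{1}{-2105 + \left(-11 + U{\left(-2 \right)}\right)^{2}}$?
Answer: $- \frac{1}{1376} \approx -0.00072674$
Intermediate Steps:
$\frac{1}{-2105 + \left(-11 + U{\left(-2 \right)}\right)^{2}} = \frac{1}{-2105 + \left(-11 - 4 \left(-2\right)^{2}\right)^{2}} = \frac{1}{-2105 + \left(-11 - 16\right)^{2}} = \frac{1}{-2105 + \left(-27\right)^{2}} = \frac{1}{-2105 + 729} = \frac{1}{-1376} = - \frac{1}{1376}$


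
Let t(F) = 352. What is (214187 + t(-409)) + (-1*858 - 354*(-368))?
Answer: 343953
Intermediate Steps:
(214187 + t(-409)) + (-1*858 - 354*(-368)) = (214187 + 352) + (-1*858 - 354*(-368)) = 214539 + (-858 + 130272) = 214539 + 129414 = 343953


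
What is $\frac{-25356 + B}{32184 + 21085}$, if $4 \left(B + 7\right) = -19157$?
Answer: $- \frac{120609}{213076} \approx -0.56604$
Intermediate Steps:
$B = - \frac{19185}{4}$ ($B = -7 + \frac{1}{4} \left(-19157\right) = -7 - \frac{19157}{4} = - \frac{19185}{4} \approx -4796.3$)
$\frac{-25356 + B}{32184 + 21085} = \frac{-25356 - \frac{19185}{4}}{32184 + 21085} = - \frac{120609}{4 \cdot 53269} = \left(- \frac{120609}{4}\right) \frac{1}{53269} = - \frac{120609}{213076}$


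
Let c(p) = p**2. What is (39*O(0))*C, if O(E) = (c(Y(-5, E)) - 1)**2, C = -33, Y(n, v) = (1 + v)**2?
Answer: 0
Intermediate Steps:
O(E) = (-1 + (1 + E)**4)**2 (O(E) = (((1 + E)**2)**2 - 1)**2 = ((1 + E)**4 - 1)**2 = (-1 + (1 + E)**4)**2)
(39*O(0))*C = (39*(-1 + (1 + 0)**4)**2)*(-33) = (39*(-1 + 1**4)**2)*(-33) = (39*(-1 + 1)**2)*(-33) = (39*0**2)*(-33) = (39*0)*(-33) = 0*(-33) = 0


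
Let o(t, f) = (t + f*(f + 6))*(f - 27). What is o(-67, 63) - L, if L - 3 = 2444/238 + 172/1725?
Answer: 31626027757/205275 ≈ 1.5407e+5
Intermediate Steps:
o(t, f) = (-27 + f)*(t + f*(6 + f)) (o(t, f) = (t + f*(6 + f))*(-27 + f) = (-27 + f)*(t + f*(6 + f)))
L = 2744243/205275 (L = 3 + (2444/238 + 172/1725) = 3 + (2444*(1/238) + 172*(1/1725)) = 3 + (1222/119 + 172/1725) = 3 + 2128418/205275 = 2744243/205275 ≈ 13.369)
o(-67, 63) - L = (63³ - 162*63 - 27*(-67) - 21*63² + 63*(-67)) - 1*2744243/205275 = (250047 - 10206 + 1809 - 21*3969 - 4221) - 2744243/205275 = (250047 - 10206 + 1809 - 83349 - 4221) - 2744243/205275 = 154080 - 2744243/205275 = 31626027757/205275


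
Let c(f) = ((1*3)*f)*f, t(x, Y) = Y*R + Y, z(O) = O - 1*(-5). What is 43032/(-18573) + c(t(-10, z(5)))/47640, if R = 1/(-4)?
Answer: -181947581/78650464 ≈ -2.3134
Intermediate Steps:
R = -¼ ≈ -0.25000
z(O) = 5 + O (z(O) = O + 5 = 5 + O)
t(x, Y) = 3*Y/4 (t(x, Y) = Y*(-¼) + Y = -Y/4 + Y = 3*Y/4)
c(f) = 3*f² (c(f) = (3*f)*f = 3*f²)
43032/(-18573) + c(t(-10, z(5)))/47640 = 43032/(-18573) + (3*(3*(5 + 5)/4)²)/47640 = 43032*(-1/18573) + (3*((¾)*10)²)*(1/47640) = -14344/6191 + (3*(15/2)²)*(1/47640) = -14344/6191 + (3*(225/4))*(1/47640) = -14344/6191 + (675/4)*(1/47640) = -14344/6191 + 45/12704 = -181947581/78650464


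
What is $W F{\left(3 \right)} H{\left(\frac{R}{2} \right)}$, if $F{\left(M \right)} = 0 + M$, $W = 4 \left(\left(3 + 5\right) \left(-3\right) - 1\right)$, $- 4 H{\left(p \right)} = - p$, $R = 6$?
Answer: $-225$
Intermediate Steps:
$H{\left(p \right)} = \frac{p}{4}$ ($H{\left(p \right)} = - \frac{\left(-1\right) p}{4} = \frac{p}{4}$)
$W = -100$ ($W = 4 \left(8 \left(-3\right) - 1\right) = 4 \left(-24 - 1\right) = 4 \left(-25\right) = -100$)
$F{\left(M \right)} = M$
$W F{\left(3 \right)} H{\left(\frac{R}{2} \right)} = \left(-100\right) 3 \frac{6 \cdot \frac{1}{2}}{4} = - 300 \frac{6 \cdot \frac{1}{2}}{4} = - 300 \cdot \frac{1}{4} \cdot 3 = \left(-300\right) \frac{3}{4} = -225$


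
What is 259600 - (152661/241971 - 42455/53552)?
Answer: 1121302314366711/4319343664 ≈ 2.5960e+5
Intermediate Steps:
259600 - (152661/241971 - 42455/53552) = 259600 - (152661*(1/241971) - 42455*1/53552) = 259600 - (50887/80657 - 42455/53552) = 259600 - 1*(-699192311/4319343664) = 259600 + 699192311/4319343664 = 1121302314366711/4319343664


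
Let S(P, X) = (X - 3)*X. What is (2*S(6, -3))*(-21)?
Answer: -756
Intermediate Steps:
S(P, X) = X*(-3 + X) (S(P, X) = (-3 + X)*X = X*(-3 + X))
(2*S(6, -3))*(-21) = (2*(-3*(-3 - 3)))*(-21) = (2*(-3*(-6)))*(-21) = (2*18)*(-21) = 36*(-21) = -756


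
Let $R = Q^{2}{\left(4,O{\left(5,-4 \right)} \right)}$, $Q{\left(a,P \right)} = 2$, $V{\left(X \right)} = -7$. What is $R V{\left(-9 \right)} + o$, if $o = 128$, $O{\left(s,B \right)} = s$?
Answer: $100$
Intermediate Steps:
$R = 4$ ($R = 2^{2} = 4$)
$R V{\left(-9 \right)} + o = 4 \left(-7\right) + 128 = -28 + 128 = 100$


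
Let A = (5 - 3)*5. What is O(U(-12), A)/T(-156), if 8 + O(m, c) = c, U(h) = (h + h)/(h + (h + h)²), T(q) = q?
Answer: -1/78 ≈ -0.012821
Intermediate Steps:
A = 10 (A = 2*5 = 10)
U(h) = 2*h/(h + 4*h²) (U(h) = (2*h)/(h + (2*h)²) = (2*h)/(h + 4*h²) = 2*h/(h + 4*h²))
O(m, c) = -8 + c
O(U(-12), A)/T(-156) = (-8 + 10)/(-156) = 2*(-1/156) = -1/78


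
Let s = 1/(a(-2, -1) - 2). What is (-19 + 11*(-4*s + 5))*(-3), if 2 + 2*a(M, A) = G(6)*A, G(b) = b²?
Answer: -800/7 ≈ -114.29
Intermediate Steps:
a(M, A) = -1 + 18*A (a(M, A) = -1 + (6²*A)/2 = -1 + (36*A)/2 = -1 + 18*A)
s = -1/21 (s = 1/((-1 + 18*(-1)) - 2) = 1/((-1 - 18) - 2) = 1/(-19 - 2) = 1/(-21) = -1/21 ≈ -0.047619)
(-19 + 11*(-4*s + 5))*(-3) = (-19 + 11*(-4*(-1/21) + 5))*(-3) = (-19 + 11*(4/21 + 5))*(-3) = (-19 + 11*(109/21))*(-3) = (-19 + 1199/21)*(-3) = (800/21)*(-3) = -800/7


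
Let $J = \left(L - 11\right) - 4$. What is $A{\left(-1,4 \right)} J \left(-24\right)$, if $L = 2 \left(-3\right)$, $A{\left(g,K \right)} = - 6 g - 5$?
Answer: $504$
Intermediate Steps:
$A{\left(g,K \right)} = -5 - 6 g$
$L = -6$
$J = -21$ ($J = \left(-6 - 11\right) - 4 = -17 - 4 = -21$)
$A{\left(-1,4 \right)} J \left(-24\right) = \left(-5 - -6\right) \left(-21\right) \left(-24\right) = \left(-5 + 6\right) \left(-21\right) \left(-24\right) = 1 \left(-21\right) \left(-24\right) = \left(-21\right) \left(-24\right) = 504$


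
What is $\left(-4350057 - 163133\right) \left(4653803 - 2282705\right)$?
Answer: $-10701215782620$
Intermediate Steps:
$\left(-4350057 - 163133\right) \left(4653803 - 2282705\right) = \left(-4513190\right) 2371098 = -10701215782620$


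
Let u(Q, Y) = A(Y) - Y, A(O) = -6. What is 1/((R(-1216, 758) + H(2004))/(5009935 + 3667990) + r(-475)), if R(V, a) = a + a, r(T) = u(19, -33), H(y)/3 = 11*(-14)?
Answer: 8677925/234305029 ≈ 0.037037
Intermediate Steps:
u(Q, Y) = -6 - Y
H(y) = -462 (H(y) = 3*(11*(-14)) = 3*(-154) = -462)
r(T) = 27 (r(T) = -6 - 1*(-33) = -6 + 33 = 27)
R(V, a) = 2*a
1/((R(-1216, 758) + H(2004))/(5009935 + 3667990) + r(-475)) = 1/((2*758 - 462)/(5009935 + 3667990) + 27) = 1/((1516 - 462)/8677925 + 27) = 1/(1054*(1/8677925) + 27) = 1/(1054/8677925 + 27) = 1/(234305029/8677925) = 8677925/234305029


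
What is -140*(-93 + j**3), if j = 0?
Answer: 13020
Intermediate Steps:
-140*(-93 + j**3) = -140*(-93 + 0**3) = -140*(-93 + 0) = -140*(-93) = 13020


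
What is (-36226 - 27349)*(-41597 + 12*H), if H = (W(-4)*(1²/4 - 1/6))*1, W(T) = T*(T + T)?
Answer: 2642494875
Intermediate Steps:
W(T) = 2*T² (W(T) = T*(2*T) = 2*T²)
H = 8/3 (H = ((2*(-4)²)*(1²/4 - 1/6))*1 = ((2*16)*(1*(¼) - 1*⅙))*1 = (32*(¼ - ⅙))*1 = (32*(1/12))*1 = (8/3)*1 = 8/3 ≈ 2.6667)
(-36226 - 27349)*(-41597 + 12*H) = (-36226 - 27349)*(-41597 + 12*(8/3)) = -63575*(-41597 + 32) = -63575*(-41565) = 2642494875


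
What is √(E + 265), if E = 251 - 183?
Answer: 3*√37 ≈ 18.248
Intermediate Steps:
E = 68
√(E + 265) = √(68 + 265) = √333 = 3*√37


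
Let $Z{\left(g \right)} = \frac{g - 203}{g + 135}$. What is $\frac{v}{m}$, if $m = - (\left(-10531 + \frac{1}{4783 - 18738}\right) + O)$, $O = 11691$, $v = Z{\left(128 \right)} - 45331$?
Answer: $\frac{166373296240}{4257391137} \approx 39.079$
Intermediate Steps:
$Z{\left(g \right)} = \frac{-203 + g}{135 + g}$
$v = - \frac{11922128}{263}$ ($v = \frac{-203 + 128}{135 + 128} - 45331 = \frac{1}{263} \left(-75\right) - 45331 = - \frac{75}{263} - 45331 = - \frac{11922128}{263} \approx -45331.0$)
$m = - \frac{16187799}{13955}$ ($m = - (\left(-10531 + \frac{1}{4783 - 18738}\right) + 11691) = - (\left(-10531 + \frac{1}{-13955}\right) + 11691) = - (\left(-10531 - \frac{1}{13955}\right) + 11691) = - (- \frac{146960106}{13955} + 11691) = \left(-1\right) \frac{16187799}{13955} = - \frac{16187799}{13955} \approx -1160.0$)
$\frac{v}{m} = - \frac{11922128}{263 \left(- \frac{16187799}{13955}\right)} = \left(- \frac{11922128}{263}\right) \left(- \frac{13955}{16187799}\right) = \frac{166373296240}{4257391137}$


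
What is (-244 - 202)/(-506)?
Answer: 223/253 ≈ 0.88142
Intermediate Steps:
(-244 - 202)/(-506) = -446*(-1/506) = 223/253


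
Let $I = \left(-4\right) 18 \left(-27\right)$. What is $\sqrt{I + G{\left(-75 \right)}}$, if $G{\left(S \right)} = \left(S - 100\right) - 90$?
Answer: $\sqrt{1679} \approx 40.976$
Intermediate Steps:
$I = 1944$ ($I = \left(-72\right) \left(-27\right) = 1944$)
$G{\left(S \right)} = -190 + S$ ($G{\left(S \right)} = \left(-100 + S\right) - 90 = -190 + S$)
$\sqrt{I + G{\left(-75 \right)}} = \sqrt{1944 - 265} = \sqrt{1679}$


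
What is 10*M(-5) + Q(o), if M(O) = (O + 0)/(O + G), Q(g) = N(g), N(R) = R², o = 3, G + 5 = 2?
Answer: 61/4 ≈ 15.250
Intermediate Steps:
G = -3 (G = -5 + 2 = -3)
Q(g) = g²
M(O) = O/(-3 + O) (M(O) = (O + 0)/(O - 3) = O/(-3 + O))
10*M(-5) + Q(o) = 10*(-5/(-3 - 5)) + 3² = 10*(-5/(-8)) + 9 = 10*(-5*(-⅛)) + 9 = 10*(5/8) + 9 = 25/4 + 9 = 61/4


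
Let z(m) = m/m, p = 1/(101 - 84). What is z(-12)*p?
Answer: 1/17 ≈ 0.058824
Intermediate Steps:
p = 1/17 ≈ 0.058824
z(m) = 1
z(-12)*p = 1*(1/17) = 1/17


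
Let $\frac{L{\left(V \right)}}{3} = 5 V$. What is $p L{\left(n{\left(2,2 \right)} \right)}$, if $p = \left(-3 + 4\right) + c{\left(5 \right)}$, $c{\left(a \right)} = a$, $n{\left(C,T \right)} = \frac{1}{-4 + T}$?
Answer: $-45$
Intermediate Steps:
$p = 6$ ($p = \left(-3 + 4\right) + 5 = 1 + 5 = 6$)
$L{\left(V \right)} = 15 V$ ($L{\left(V \right)} = 3 \cdot 5 V = 15 V$)
$p L{\left(n{\left(2,2 \right)} \right)} = 6 \frac{15}{-4 + 2} = 6 \frac{15}{-2} = 6 \cdot 15 \left(- \frac{1}{2}\right) = 6 \left(- \frac{15}{2}\right) = -45$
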